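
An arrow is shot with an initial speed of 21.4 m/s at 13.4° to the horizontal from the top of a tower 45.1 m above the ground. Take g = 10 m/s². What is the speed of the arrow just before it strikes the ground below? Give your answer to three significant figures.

v_x = 21.4 cos 13.4° = 20.82 m/s is unchanged throughout.
For the vertical component, v_y² = v_y0² + 2 g h = (4.959)² + 2×10×45.1 = 926.6, so |v_y| = 30.44 m/s.
Impact speed = √(v_x² + v_y²) = √(433.5 + 926.6) = 36.9 m/s.

36.9 m/s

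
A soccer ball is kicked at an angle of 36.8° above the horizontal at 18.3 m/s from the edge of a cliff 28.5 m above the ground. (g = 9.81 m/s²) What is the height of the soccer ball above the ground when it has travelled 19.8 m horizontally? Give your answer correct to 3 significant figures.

v_x = 18.3 cos 36.8° = 14.65 m/s, v_y0 = 18.3 sin 36.8° = 10.96 m/s.
Time to reach x = 19.8 m: t = x / v_x = 19.8 / 14.65 = 1.352 s.
y = 28.5 + v_y0 t − ½ g t² = 28.5 + 10.96×1.352 − 4.905×1.352² = 34.4 m.

34.4 m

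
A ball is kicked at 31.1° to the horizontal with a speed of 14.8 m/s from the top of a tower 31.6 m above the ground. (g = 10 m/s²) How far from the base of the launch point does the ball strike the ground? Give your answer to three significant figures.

Components: v_x = 14.8 cos 31.1° = 12.67 m/s, v_y = 14.8 sin 31.1° = 7.645 m/s.
Vertical: 0 = 31.6 + 7.645 t − ½(10) t² ⇒ 5.000 t² − 7.645 t − 31.6 = 0.
t = [7.645 + √(58.45 + 632.0)] / 10.00 = 3.392 s.
Horizontal: R = v_x · t = 12.67 × 3.392 = 43.0 m.

43.0 m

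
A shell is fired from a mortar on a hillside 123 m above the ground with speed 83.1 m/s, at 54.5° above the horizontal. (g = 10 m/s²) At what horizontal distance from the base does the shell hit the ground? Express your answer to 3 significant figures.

731 m

Components: v_x = 83.1 cos 54.5° = 48.26 m/s, v_y = 83.1 sin 54.5° = 67.65 m/s.
Vertical: 0 = 123 + 67.65 t − ½(10) t² ⇒ 5.000 t² − 67.65 t − 123 = 0.
t = [67.65 + √(4577 + 2460)] / 10.00 = 15.15 s.
Horizontal: R = v_x · t = 48.26 × 15.15 = 731 m.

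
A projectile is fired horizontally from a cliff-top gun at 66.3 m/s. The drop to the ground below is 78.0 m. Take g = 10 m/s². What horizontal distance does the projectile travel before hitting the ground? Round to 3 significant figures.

Initial vertical velocity is zero, so the fall time comes from h = ½ g t²: t = √(2 × 78.0 / 10) = 3.950 s.
Horizontal motion is uniform at 66.3 m/s, so x = 66.3 × 3.950 = 262 m.

262 m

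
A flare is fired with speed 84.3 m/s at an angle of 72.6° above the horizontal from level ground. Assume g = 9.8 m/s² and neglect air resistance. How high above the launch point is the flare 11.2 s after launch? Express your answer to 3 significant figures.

286 m

v_y0 = 84.3 sin 72.6° = 80.44 m/s.
y(t) = v_y0 t − ½ g t² = 80.44×11.2 − 4.900×11.2² = 286 m.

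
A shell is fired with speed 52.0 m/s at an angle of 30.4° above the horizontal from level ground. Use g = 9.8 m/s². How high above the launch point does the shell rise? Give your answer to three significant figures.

35.3 m

Vertical component of launch velocity: v_y = 52.0 sin 30.4° = 26.31 m/s.
At the highest point the vertical velocity is zero, so v_y² = 2 g h_max.
h_max = (26.31)² / (2 × 9.8) = 692.2 / 19.60 = 35.3 m.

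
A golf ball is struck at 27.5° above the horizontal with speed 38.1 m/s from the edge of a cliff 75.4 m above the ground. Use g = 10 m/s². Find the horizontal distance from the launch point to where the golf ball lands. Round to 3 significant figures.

204 m

Components: v_x = 38.1 cos 27.5° = 33.80 m/s, v_y = 38.1 sin 27.5° = 17.59 m/s.
Vertical: 0 = 75.4 + 17.59 t − ½(10) t² ⇒ 5.000 t² − 17.59 t − 75.4 = 0.
t = [17.59 + √(309.4 + 1508)] / 10.00 = 6.022 s.
Horizontal: R = v_x · t = 33.80 × 6.022 = 204 m.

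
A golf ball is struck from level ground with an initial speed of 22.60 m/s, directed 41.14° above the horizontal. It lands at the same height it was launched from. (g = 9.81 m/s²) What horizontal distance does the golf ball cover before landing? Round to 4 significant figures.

Components: v_x = 22.60 cos 41.14° = 17.020 m/s, v_y = 22.60 sin 41.14° = 14.869 m/s.
Time of flight (same landing height): t = 2 v_y / g = 2 × 14.869 / 9.81 = 3.0314 s.
Range: R = v_x · t = 17.020 × 3.0314 = 51.59 m.

51.59 m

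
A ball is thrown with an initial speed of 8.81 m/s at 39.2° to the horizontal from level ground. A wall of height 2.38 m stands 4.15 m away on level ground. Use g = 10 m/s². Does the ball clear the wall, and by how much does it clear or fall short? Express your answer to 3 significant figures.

No — it falls 0.843 m short of clearing the wall.

v_x = 8.81 cos 39.2° = 6.827 m/s; v_y0 = 8.81 sin 39.2° = 5.568 m/s.
Time to reach the wall: t = 4.15 / 6.827 = 0.6079 s.
Height at that point: y = 5.568×0.6079 − 5.000×0.6079² = 1.537 m.
That is 2.38 − 1.537 = 0.843 m below the top of the wall, so the ball does not clear it.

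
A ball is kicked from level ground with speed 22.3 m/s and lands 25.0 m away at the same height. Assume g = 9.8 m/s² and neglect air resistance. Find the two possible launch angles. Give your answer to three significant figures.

14.8° and 75.2°

Level-ground range: R = v₀² sin(2θ)/g ⇒ sin 2θ = R g / v₀² = 25.0×9.8/22.3² = 0.4927.
2θ = arcsin(0.4927) = 29.52° or 180° − 29.52° = 150.48°.
So θ = 14.8° or θ = 75.2°.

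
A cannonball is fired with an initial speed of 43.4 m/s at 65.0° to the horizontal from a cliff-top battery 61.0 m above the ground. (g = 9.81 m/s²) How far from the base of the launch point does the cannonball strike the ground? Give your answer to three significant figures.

Components: v_x = 43.4 cos 65.0° = 18.34 m/s, v_y = 43.4 sin 65.0° = 39.33 m/s.
Vertical: 0 = 61.0 + 39.33 t − ½(9.81) t² ⇒ 4.905 t² − 39.33 t − 61.0 = 0.
t = [39.33 + √(1547 + 1197)] / 9.810 = 9.349 s.
Horizontal: R = v_x · t = 18.34 × 9.349 = 171 m.

171 m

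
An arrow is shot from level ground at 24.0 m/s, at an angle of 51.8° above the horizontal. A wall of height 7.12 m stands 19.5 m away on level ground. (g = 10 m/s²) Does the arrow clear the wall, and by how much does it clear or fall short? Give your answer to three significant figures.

v_x = 24.0 cos 51.8° = 14.84 m/s; v_y0 = 24.0 sin 51.8° = 18.86 m/s.
Time to reach the wall: t = 19.5 / 14.84 = 1.314 s.
Height at that point: y = 18.86×1.314 − 5.000×1.314² = 16.15 m.
That is 16.15 − 7.12 = 9.03 m above the top of the wall, so the arrow clears it.

Yes — it clears the wall by 9.03 m.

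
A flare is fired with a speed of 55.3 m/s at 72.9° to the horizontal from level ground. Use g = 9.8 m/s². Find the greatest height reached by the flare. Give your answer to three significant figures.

Vertical component of launch velocity: v_y = 55.3 sin 72.9° = 52.86 m/s.
At the highest point the vertical velocity is zero, so v_y² = 2 g h_max.
h_max = (52.86)² / (2 × 9.8) = 2794 / 19.60 = 143 m.

143 m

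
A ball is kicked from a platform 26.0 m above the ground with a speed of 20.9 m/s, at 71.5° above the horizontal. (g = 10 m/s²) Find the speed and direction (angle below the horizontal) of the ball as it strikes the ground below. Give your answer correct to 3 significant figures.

v_x = 20.9 cos 71.5° = 6.632 m/s (constant).
|v_y| at impact = √((19.82)² + 2×10×26.0) = 30.21 m/s.
Speed = √(6.632² + 30.21²) = 30.9 m/s; angle = arctan(30.21/6.632) = 77.6° below horizontal.

30.9 m/s at 77.6° below the horizontal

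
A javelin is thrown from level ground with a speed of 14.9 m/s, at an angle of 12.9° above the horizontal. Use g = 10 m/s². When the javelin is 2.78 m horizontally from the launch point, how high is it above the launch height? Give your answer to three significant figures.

v_x = 14.9 cos 12.9° = 14.52 m/s, v_y0 = 14.9 sin 12.9° = 3.326 m/s.
Time to reach x = 2.78 m: t = x / v_x = 2.78 / 14.52 = 0.1915 s.
y = v_y0 t − ½ g t² = 3.326×0.1915 − 5.000×0.1915² = 0.454 m.

0.454 m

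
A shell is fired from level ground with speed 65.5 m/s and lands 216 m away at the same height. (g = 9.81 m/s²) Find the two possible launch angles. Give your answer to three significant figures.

Level-ground range: R = v₀² sin(2θ)/g ⇒ sin 2θ = R g / v₀² = 216×9.81/65.5² = 0.4939.
2θ = arcsin(0.4939) = 29.60° or 180° − 29.60° = 150.40°.
So θ = 14.8° or θ = 75.2°.

14.8° and 75.2°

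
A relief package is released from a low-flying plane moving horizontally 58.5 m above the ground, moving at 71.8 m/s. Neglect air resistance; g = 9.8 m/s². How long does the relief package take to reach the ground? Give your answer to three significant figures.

3.46 s

The horizontal speed doesn't affect the fall. With v_y0 = 0, h = ½ g t².
t = √(2 × 58.5 / 9.8) = √11.94 = 3.46 s.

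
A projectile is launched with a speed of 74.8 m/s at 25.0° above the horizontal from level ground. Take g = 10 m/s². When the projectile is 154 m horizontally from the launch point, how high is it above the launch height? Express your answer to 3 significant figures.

46.0 m

v_x = 74.8 cos 25.0° = 67.79 m/s, v_y0 = 74.8 sin 25.0° = 31.61 m/s.
Time to reach x = 154 m: t = x / v_x = 154 / 67.79 = 2.272 s.
y = v_y0 t − ½ g t² = 31.61×2.272 − 5.000×2.272² = 46.0 m.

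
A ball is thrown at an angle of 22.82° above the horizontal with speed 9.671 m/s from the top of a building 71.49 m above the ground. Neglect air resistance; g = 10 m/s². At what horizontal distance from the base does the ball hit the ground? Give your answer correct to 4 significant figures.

37.22 m

Components: v_x = 9.671 cos 22.82° = 8.9140 m/s, v_y = 9.671 sin 22.82° = 3.7508 m/s.
Vertical: 0 = 71.49 + 3.7508 t − ½(10) t² ⇒ 5.000 t² − 3.7508 t − 71.49 = 0.
t = [3.7508 + √(14.069 + 1429.8)] / 10.00 = 4.1749 s.
Horizontal: R = v_x · t = 8.9140 × 4.1749 = 37.22 m.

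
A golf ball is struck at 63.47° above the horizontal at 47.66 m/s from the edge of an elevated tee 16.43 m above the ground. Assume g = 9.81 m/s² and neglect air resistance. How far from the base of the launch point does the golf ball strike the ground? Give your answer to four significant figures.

Components: v_x = 47.66 cos 63.47° = 21.288 m/s, v_y = 47.66 sin 63.47° = 42.641 m/s.
Vertical: 0 = 16.43 + 42.641 t − ½(9.81) t² ⇒ 4.905 t² − 42.641 t − 16.43 = 0.
t = [42.641 + √(1818.3 + 322.36)] / 9.810 = 9.0630 s.
Horizontal: R = v_x · t = 21.288 × 9.0630 = 192.9 m.

192.9 m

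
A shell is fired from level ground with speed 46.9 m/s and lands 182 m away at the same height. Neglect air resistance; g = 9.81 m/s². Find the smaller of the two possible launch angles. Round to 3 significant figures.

27.1°

Level-ground range: R = v₀² sin(2θ)/g ⇒ sin 2θ = R g / v₀² = 182×9.81/46.9² = 0.8117.
2θ = arcsin(0.8117) = 54.26° or 180° − 54.26° = 125.74°.
So θ = 27.1° or θ = 62.9°.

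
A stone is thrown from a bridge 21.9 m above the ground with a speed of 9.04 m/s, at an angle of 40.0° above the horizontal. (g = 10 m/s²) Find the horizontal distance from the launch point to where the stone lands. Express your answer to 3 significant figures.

19.1 m

Components: v_x = 9.04 cos 40.0° = 6.925 m/s, v_y = 9.04 sin 40.0° = 5.811 m/s.
Vertical: 0 = 21.9 + 5.811 t − ½(10) t² ⇒ 5.000 t² − 5.811 t − 21.9 = 0.
t = [5.811 + √(33.77 + 438.0)] / 10.00 = 2.753 s.
Horizontal: R = v_x · t = 6.925 × 2.753 = 19.1 m.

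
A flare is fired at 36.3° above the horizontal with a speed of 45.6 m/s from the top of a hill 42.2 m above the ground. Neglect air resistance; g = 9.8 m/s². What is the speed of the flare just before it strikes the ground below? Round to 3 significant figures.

53.9 m/s

v_x = 45.6 cos 36.3° = 36.75 m/s is unchanged throughout.
For the vertical component, v_y² = v_y0² + 2 g h = (27.00)² + 2×9.8×42.2 = 1556, so |v_y| = 39.45 m/s.
Impact speed = √(v_x² + v_y²) = √(1351 + 1556) = 53.9 m/s.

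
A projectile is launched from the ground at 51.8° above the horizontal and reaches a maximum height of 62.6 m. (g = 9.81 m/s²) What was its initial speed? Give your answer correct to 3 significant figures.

44.6 m/s

At maximum height v_y = 0, so (v₀ sin θ)² = 2 g H.
v₀ sin 51.8° = √(2 × 9.81 × 62.6) = 35.05 m/s.
v₀ = 35.05 / sin 51.8° = 35.05 / 0.7859 = 44.6 m/s.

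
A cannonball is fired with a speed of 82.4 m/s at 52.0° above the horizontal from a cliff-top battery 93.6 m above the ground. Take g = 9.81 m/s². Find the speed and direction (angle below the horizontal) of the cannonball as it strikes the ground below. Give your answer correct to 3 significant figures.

v_x = 82.4 cos 52.0° = 50.73 m/s (constant).
|v_y| at impact = √((64.93)² + 2×9.81×93.6) = 77.80 m/s.
Speed = √(50.73² + 77.80²) = 92.9 m/s; angle = arctan(77.80/50.73) = 56.9° below horizontal.

92.9 m/s at 56.9° below the horizontal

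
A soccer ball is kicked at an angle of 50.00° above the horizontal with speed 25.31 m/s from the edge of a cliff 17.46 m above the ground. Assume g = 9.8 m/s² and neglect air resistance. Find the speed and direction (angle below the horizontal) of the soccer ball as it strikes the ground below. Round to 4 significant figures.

31.35 m/s at 58.74° below the horizontal

v_x = 25.31 cos 50.00° = 16.269 m/s (constant).
|v_y| at impact = √((19.389)² + 2×9.8×17.46) = 26.798 m/s.
Speed = √(16.269² + 26.798²) = 31.35 m/s; angle = arctan(26.798/16.269) = 58.74° below horizontal.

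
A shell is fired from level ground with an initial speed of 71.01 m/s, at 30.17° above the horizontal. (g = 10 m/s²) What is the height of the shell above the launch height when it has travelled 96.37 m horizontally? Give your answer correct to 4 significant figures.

v_x = 71.01 cos 30.17° = 61.391 m/s, v_y0 = 71.01 sin 30.17° = 35.687 m/s.
Time to reach x = 96.37 m: t = x / v_x = 96.37 / 61.391 = 1.5698 s.
y = v_y0 t − ½ g t² = 35.687×1.5698 − 5.000×1.5698² = 43.70 m.

43.70 m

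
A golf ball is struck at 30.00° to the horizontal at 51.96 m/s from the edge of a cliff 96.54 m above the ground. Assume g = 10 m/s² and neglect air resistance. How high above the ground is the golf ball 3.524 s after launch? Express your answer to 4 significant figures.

126.0 m

v_y0 = 51.96 sin 30.00° = 25.980 m/s.
y(t) = 96.54 + v_y0 t − ½ g t² = 96.54 + 25.980×3.524 − ½×10×3.524² = 126.0 m.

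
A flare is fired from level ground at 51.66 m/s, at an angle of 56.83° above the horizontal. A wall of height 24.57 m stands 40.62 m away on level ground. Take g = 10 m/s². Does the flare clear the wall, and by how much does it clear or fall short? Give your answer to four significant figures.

Yes — it clears the wall by 27.25 m.

v_x = 51.66 cos 56.83° = 28.264 m/s; v_y0 = 51.66 sin 56.83° = 43.242 m/s.
Time to reach the wall: t = 40.62 / 28.264 = 1.4372 s.
Height at that point: y = 43.242×1.4372 − 5.000×1.4372² = 51.820 m.
That is 51.820 − 24.57 = 27.25 m above the top of the wall, so the flare clears it.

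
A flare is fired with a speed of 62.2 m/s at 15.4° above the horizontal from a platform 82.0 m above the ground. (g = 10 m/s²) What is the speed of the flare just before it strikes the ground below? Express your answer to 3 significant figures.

v_x = 62.2 cos 15.4° = 59.97 m/s is unchanged throughout.
For the vertical component, v_y² = v_y0² + 2 g h = (16.52)² + 2×10×82.0 = 1913, so |v_y| = 43.74 m/s.
Impact speed = √(v_x² + v_y²) = √(3596 + 1913) = 74.2 m/s.

74.2 m/s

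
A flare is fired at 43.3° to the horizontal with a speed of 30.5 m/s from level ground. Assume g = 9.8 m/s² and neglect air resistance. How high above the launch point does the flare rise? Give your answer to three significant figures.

Vertical component of launch velocity: v_y = 30.5 sin 43.3° = 20.92 m/s.
At the highest point the vertical velocity is zero, so v_y² = 2 g h_max.
h_max = (20.92)² / (2 × 9.8) = 437.6 / 19.60 = 22.3 m.

22.3 m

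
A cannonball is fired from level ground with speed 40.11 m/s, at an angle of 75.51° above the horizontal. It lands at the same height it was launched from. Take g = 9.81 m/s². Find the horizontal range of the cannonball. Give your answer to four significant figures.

79.46 m

For level ground, R = v₀² sin(2θ) / g.
sin(2 × 75.51°) = sin 151.02° = 0.4845.
R = (40.11)² × 0.4845 / 9.81 = 79.46 m.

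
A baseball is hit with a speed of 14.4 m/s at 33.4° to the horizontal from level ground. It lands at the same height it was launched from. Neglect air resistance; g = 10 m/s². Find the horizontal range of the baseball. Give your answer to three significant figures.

Components: v_x = 14.4 cos 33.4° = 12.02 m/s, v_y = 14.4 sin 33.4° = 7.927 m/s.
Time of flight (same landing height): t = 2 v_y / g = 2 × 7.927 / 10 = 1.585 s.
Range: R = v_x · t = 12.02 × 1.585 = 19.1 m.

19.1 m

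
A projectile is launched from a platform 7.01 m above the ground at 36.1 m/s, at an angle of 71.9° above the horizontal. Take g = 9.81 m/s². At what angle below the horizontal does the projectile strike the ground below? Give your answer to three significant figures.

72.8°

v_x = 36.1 cos 71.9° = 11.22 m/s.
At impact |v_y| = √(v_y0² + 2 g h) = √(34.31² + 2×9.81×7.01) = 36.26 m/s.
Angle below horizontal = arctan(|v_y| / v_x) = arctan(36.26 / 11.22) = 72.8°.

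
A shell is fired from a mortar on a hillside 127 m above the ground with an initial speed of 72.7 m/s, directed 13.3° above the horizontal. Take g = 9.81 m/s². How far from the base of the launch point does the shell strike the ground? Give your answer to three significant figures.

Components: v_x = 72.7 cos 13.3° = 70.75 m/s, v_y = 72.7 sin 13.3° = 16.72 m/s.
Vertical: 0 = 127 + 16.72 t − ½(9.81) t² ⇒ 4.905 t² − 16.72 t − 127 = 0.
t = [16.72 + √(279.6 + 2492)] / 9.810 = 7.071 s.
Horizontal: R = v_x · t = 70.75 × 7.071 = 500 m.

500 m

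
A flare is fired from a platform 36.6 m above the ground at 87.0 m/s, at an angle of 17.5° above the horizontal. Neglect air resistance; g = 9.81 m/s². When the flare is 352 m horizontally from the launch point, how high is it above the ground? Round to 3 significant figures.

v_x = 87.0 cos 17.5° = 82.97 m/s, v_y0 = 87.0 sin 17.5° = 26.16 m/s.
Time to reach x = 352 m: t = x / v_x = 352 / 82.97 = 4.242 s.
y = 36.6 + v_y0 t − ½ g t² = 36.6 + 26.16×4.242 − 4.905×4.242² = 59.3 m.

59.3 m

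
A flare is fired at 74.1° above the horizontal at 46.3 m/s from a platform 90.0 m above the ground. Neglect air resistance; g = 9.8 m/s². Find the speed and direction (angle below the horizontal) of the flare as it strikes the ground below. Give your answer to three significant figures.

v_x = 46.3 cos 74.1° = 12.68 m/s (constant).
|v_y| at impact = √((44.53)² + 2×9.8×90.0) = 61.21 m/s.
Speed = √(12.68² + 61.21²) = 62.5 m/s; angle = arctan(61.21/12.68) = 78.3° below horizontal.

62.5 m/s at 78.3° below the horizontal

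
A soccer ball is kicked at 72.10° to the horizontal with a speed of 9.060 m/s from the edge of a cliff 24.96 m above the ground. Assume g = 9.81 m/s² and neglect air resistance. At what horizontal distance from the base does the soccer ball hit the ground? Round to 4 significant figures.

9.189 m

Components: v_x = 9.060 cos 72.10° = 2.7847 m/s, v_y = 9.060 sin 72.10° = 8.6214 m/s.
Vertical: 0 = 24.96 + 8.6214 t − ½(9.81) t² ⇒ 4.905 t² − 8.6214 t − 24.96 = 0.
t = [8.6214 + √(74.329 + 489.72)] / 9.810 = 3.2998 s.
Horizontal: R = v_x · t = 2.7847 × 3.2998 = 9.189 m.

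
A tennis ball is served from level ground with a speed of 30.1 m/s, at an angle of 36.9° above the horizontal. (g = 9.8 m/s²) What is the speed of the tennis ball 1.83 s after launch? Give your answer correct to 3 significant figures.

v_x = 30.1 cos 36.9° = 24.07 m/s (constant).
v_y(t) = 30.1 sin 36.9° − g t = 18.07 − 9.8 × 1.83 = 0.1360 m/s.
Speed = √(v_x² + v_y²) = √(579.4 + 0.01850) = 24.1 m/s.

24.1 m/s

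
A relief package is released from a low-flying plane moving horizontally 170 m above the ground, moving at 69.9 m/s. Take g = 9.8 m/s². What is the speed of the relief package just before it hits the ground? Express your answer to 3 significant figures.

90.7 m/s

Fall time: t = √(2 × 170 / 9.8) = 5.890 s.
At impact: v_x = 69.9 m/s (unchanged), v_y = g t = 9.8 × 5.890 = 57.72 m/s.
Speed = √(v_x² + v_y²) = √(4886 + 3332) = 90.7 m/s.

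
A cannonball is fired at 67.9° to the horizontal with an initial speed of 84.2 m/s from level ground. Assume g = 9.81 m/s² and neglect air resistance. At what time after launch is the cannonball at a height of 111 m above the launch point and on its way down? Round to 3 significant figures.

v_y0 = 84.2 sin 67.9° = 78.01 m/s.
Set y = v_y0 t − ½ g t² = 111: 4.905 t² − 78.01 t + 111 = 0.
t = [78.01 ± √(6086 − 2178)] / 9.81 = (78.01 ± 62.51) / 9.81, giving t = 1.58 s or t = 14.3 s.
On the way down corresponds to the larger root: t = 14.3 s.

14.3 s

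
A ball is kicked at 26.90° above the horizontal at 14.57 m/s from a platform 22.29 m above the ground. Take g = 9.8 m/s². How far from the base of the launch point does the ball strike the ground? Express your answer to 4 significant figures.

37.80 m

Components: v_x = 14.57 cos 26.90° = 12.993 m/s, v_y = 14.57 sin 26.90° = 6.5920 m/s.
Vertical: 0 = 22.29 + 6.5920 t − ½(9.8) t² ⇒ 4.900 t² − 6.5920 t − 22.29 = 0.
t = [6.5920 + √(43.454 + 436.88)] / 9.800 = 2.9090 s.
Horizontal: R = v_x · t = 12.993 × 2.9090 = 37.80 m.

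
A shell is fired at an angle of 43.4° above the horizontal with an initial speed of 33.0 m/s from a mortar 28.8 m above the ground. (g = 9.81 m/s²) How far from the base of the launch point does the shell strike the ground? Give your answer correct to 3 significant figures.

Components: v_x = 33.0 cos 43.4° = 23.98 m/s, v_y = 33.0 sin 43.4° = 22.67 m/s.
Vertical: 0 = 28.8 + 22.67 t − ½(9.81) t² ⇒ 4.905 t² − 22.67 t − 28.8 = 0.
t = [22.67 + √(513.9 + 565.1)] / 9.810 = 5.659 s.
Horizontal: R = v_x · t = 23.98 × 5.659 = 136 m.

136 m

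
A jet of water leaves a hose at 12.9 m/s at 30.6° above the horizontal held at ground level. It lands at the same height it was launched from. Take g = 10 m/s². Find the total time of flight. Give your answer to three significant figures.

Vertical component: v_y = 12.9 sin 30.6° = 6.567 m/s.
For a projectile landing at launch height, time of flight is t = 2 v_y / g = 2 × 6.567 / 10 = 1.31 s.

1.31 s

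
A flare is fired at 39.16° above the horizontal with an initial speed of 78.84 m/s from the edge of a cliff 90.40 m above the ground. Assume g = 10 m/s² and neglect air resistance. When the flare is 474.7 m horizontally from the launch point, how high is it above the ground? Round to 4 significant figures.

175.5 m

v_x = 78.84 cos 39.16° = 61.131 m/s, v_y0 = 78.84 sin 39.16° = 49.787 m/s.
Time to reach x = 474.7 m: t = x / v_x = 474.7 / 61.131 = 7.7653 s.
y = 90.40 + v_y0 t − ½ g t² = 90.40 + 49.787×7.7653 − 5.000×7.7653² = 175.5 m.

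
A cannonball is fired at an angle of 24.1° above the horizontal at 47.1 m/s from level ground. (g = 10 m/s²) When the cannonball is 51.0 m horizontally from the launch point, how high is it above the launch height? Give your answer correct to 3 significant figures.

v_x = 47.1 cos 24.1° = 42.99 m/s, v_y0 = 47.1 sin 24.1° = 19.23 m/s.
Time to reach x = 51.0 m: t = x / v_x = 51.0 / 42.99 = 1.186 s.
y = v_y0 t − ½ g t² = 19.23×1.186 − 5.000×1.186² = 15.8 m.

15.8 m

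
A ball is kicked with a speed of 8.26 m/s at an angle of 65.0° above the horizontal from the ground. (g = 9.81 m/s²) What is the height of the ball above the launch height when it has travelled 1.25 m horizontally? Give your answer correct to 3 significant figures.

v_x = 8.26 cos 65.0° = 3.491 m/s, v_y0 = 8.26 sin 65.0° = 7.486 m/s.
Time to reach x = 1.25 m: t = x / v_x = 1.25 / 3.491 = 0.3581 s.
y = v_y0 t − ½ g t² = 7.486×0.3581 − 4.905×0.3581² = 2.05 m.

2.05 m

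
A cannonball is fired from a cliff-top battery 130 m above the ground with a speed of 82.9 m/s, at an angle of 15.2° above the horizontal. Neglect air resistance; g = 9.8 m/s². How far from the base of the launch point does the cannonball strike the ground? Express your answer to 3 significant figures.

626 m

Components: v_x = 82.9 cos 15.2° = 80.00 m/s, v_y = 82.9 sin 15.2° = 21.74 m/s.
Vertical: 0 = 130 + 21.74 t − ½(9.8) t² ⇒ 4.900 t² − 21.74 t − 130 = 0.
t = [21.74 + √(472.6 + 2548)] / 9.800 = 7.827 s.
Horizontal: R = v_x · t = 80.00 × 7.827 = 626 m.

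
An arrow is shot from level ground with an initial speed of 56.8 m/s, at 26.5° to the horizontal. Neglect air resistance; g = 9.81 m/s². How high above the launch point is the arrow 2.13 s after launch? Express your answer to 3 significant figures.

31.7 m

v_y0 = 56.8 sin 26.5° = 25.34 m/s.
y(t) = v_y0 t − ½ g t² = 25.34×2.13 − 4.905×2.13² = 31.7 m.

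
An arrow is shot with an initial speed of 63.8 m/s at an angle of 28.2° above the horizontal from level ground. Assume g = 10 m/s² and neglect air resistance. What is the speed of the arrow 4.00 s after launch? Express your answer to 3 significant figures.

57.1 m/s

v_x = 63.8 cos 28.2° = 56.23 m/s (constant).
v_y(t) = 63.8 sin 28.2° − g t = 30.15 − 10 × 4.00 = -9.850 m/s.
Speed = √(v_x² + v_y²) = √(3162 + 97.02) = 57.1 m/s.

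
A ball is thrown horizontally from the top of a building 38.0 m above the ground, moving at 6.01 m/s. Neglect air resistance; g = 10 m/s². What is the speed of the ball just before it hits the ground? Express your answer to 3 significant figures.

Fall time: t = √(2 × 38.0 / 10) = 2.757 s.
At impact: v_x = 6.01 m/s (unchanged), v_y = g t = 10 × 2.757 = 27.57 m/s.
Speed = √(v_x² + v_y²) = √(36.12 + 760.1) = 28.2 m/s.

28.2 m/s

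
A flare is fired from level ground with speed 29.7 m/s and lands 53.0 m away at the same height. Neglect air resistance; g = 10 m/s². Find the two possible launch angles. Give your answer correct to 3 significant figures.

18.5° and 71.5°

Level-ground range: R = v₀² sin(2θ)/g ⇒ sin 2θ = R g / v₀² = 53.0×10/29.7² = 0.6008.
2θ = arcsin(0.6008) = 36.93° or 180° − 36.93° = 143.07°.
So θ = 18.5° or θ = 71.5°.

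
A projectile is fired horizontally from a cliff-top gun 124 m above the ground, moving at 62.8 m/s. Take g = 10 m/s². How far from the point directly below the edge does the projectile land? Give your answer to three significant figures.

Initial vertical velocity is zero, so the fall time comes from h = ½ g t²: t = √(2 × 124 / 10) = 4.980 s.
Horizontal motion is uniform at 62.8 m/s, so x = 62.8 × 4.980 = 313 m.

313 m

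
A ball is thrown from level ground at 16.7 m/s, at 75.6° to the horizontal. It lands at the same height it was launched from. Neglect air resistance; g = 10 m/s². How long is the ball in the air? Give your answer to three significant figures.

Vertical component: v_y = 16.7 sin 75.6° = 16.18 m/s.
For a projectile landing at launch height, time of flight is t = 2 v_y / g = 2 × 16.18 / 10 = 3.24 s.

3.24 s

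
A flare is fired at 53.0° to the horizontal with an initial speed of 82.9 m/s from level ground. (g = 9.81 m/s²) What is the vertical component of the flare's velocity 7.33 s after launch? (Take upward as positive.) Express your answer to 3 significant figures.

Initial vertical component: v_y0 = 82.9 sin 53.0° = 66.21 m/s.
v_y(t) = v_y0 − g t = 66.21 − 9.81 × 7.33 = -5.70 m/s.

-5.70 m/s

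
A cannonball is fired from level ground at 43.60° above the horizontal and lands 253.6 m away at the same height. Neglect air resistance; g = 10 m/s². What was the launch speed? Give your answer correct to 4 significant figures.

50.39 m/s

On level ground, R = v₀² sin(2θ) / g, so v₀ = √(R g / sin 2θ).
sin(2 × 43.60°) = 0.9988.
v₀ = √(253.6 × 10 / 0.9988) = √2539.0 = 50.39 m/s.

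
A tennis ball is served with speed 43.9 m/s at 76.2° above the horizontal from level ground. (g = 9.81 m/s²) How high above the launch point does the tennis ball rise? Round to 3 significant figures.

Vertical component of launch velocity: v_y = 43.9 sin 76.2° = 42.63 m/s.
At the highest point the vertical velocity is zero, so v_y² = 2 g h_max.
h_max = (42.63)² / (2 × 9.81) = 1817 / 19.62 = 92.6 m.

92.6 m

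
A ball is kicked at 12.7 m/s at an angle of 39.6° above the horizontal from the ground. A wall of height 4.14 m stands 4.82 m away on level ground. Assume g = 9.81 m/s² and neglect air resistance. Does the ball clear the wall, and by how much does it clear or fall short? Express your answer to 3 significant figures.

No — it falls 1.34 m short of clearing the wall.

v_x = 12.7 cos 39.6° = 9.786 m/s; v_y0 = 12.7 sin 39.6° = 8.095 m/s.
Time to reach the wall: t = 4.82 / 9.786 = 0.4925 s.
Height at that point: y = 8.095×0.4925 − 4.905×0.4925² = 2.797 m.
That is 4.14 − 2.797 = 1.34 m below the top of the wall, so the ball does not clear it.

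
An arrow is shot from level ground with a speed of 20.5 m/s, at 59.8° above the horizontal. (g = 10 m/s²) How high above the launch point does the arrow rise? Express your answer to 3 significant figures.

Vertical component of launch velocity: v_y = 20.5 sin 59.8° = 17.72 m/s.
At the highest point the vertical velocity is zero, so v_y² = 2 g h_max.
h_max = (17.72)² / (2 × 10) = 314.0 / 20.00 = 15.7 m.

15.7 m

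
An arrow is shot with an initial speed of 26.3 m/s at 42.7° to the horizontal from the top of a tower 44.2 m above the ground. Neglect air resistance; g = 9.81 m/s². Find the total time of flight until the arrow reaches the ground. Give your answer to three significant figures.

Vertical component: v_y = 26.3 sin 42.7° = 17.84 m/s.
Taking up as positive with launch at y = 44.2 m, landing at y = 0: 0 = 44.2 + 17.84 t − ½(9.81) t².
Solving 4.905 t² − 17.84 t − 44.2 = 0 gives t = [17.84 + √(17.84² + 4·4.905·44.2)] / 9.810 = 5.33 s.

5.33 s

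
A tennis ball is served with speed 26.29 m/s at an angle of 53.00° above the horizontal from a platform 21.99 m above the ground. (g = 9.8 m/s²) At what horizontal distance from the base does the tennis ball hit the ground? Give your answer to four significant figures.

81.57 m

Components: v_x = 26.29 cos 53.00° = 15.822 m/s, v_y = 26.29 sin 53.00° = 20.996 m/s.
Vertical: 0 = 21.99 + 20.996 t − ½(9.8) t² ⇒ 4.900 t² − 20.996 t − 21.99 = 0.
t = [20.996 + √(440.83 + 431.00)] / 9.800 = 5.1554 s.
Horizontal: R = v_x · t = 15.822 × 5.1554 = 81.57 m.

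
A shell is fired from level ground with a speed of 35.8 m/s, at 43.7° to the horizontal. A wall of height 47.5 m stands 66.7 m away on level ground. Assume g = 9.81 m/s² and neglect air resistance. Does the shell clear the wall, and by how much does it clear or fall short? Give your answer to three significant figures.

No — it falls 16.3 m short of clearing the wall.

v_x = 35.8 cos 43.7° = 25.88 m/s; v_y0 = 35.8 sin 43.7° = 24.73 m/s.
Time to reach the wall: t = 66.7 / 25.88 = 2.577 s.
Height at that point: y = 24.73×2.577 − 4.905×2.577² = 31.16 m.
That is 47.5 − 31.16 = 16.3 m below the top of the wall, so the shell does not clear it.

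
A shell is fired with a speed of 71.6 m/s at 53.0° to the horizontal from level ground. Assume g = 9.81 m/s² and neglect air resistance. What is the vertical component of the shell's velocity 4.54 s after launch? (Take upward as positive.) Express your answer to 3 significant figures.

Initial vertical component: v_y0 = 71.6 sin 53.0° = 57.18 m/s.
v_y(t) = v_y0 − g t = 57.18 − 9.81 × 4.54 = 12.6 m/s.

12.6 m/s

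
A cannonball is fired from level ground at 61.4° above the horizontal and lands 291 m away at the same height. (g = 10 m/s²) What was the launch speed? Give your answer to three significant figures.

58.8 m/s

On level ground, R = v₀² sin(2θ) / g, so v₀ = √(R g / sin 2θ).
sin(2 × 61.4°) = 0.8406.
v₀ = √(291 × 10 / 0.8406) = √3462 = 58.8 m/s.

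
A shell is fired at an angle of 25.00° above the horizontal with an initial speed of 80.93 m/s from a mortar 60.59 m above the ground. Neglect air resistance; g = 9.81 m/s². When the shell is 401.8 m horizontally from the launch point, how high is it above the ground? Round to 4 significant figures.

v_x = 80.93 cos 25.00° = 73.347 m/s, v_y0 = 80.93 sin 25.00° = 34.202 m/s.
Time to reach x = 401.8 m: t = x / v_x = 401.8 / 73.347 = 5.4781 s.
y = 60.59 + v_y0 t − ½ g t² = 60.59 + 34.202×5.4781 − 4.905×5.4781² = 100.8 m.

100.8 m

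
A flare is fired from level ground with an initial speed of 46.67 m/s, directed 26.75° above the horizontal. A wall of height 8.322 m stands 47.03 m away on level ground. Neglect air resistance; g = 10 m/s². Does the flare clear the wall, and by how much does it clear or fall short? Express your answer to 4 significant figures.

Yes — it clears the wall by 9.016 m.

v_x = 46.67 cos 26.75° = 41.675 m/s; v_y0 = 46.67 sin 26.75° = 21.006 m/s.
Time to reach the wall: t = 47.03 / 41.675 = 1.1285 s.
Height at that point: y = 21.006×1.1285 − 5.000×1.1285² = 17.338 m.
That is 17.338 − 8.322 = 9.016 m above the top of the wall, so the flare clears it.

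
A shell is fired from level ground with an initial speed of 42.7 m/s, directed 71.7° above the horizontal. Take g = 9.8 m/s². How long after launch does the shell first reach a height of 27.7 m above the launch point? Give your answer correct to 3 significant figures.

v_y0 = 42.7 sin 71.7° = 40.54 m/s.
Set y = v_y0 t − ½ g t² = 27.7: 4.900 t² − 40.54 t + 27.7 = 0.
t = [40.54 ± √(1643 − 542.9)] / 9.8 = (40.54 ± 33.17) / 9.8, giving t = 0.752 s or t = 7.52 s.
The shell is on the way up at the first time, so t = 0.752 s.

0.752 s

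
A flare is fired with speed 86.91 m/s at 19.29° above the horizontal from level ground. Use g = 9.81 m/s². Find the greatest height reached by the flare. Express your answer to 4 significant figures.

Vertical component of launch velocity: v_y = 86.91 sin 19.29° = 28.711 m/s.
At the highest point the vertical velocity is zero, so v_y² = 2 g h_max.
h_max = (28.711)² / (2 × 9.81) = 824.32 / 19.62 = 42.01 m.

42.01 m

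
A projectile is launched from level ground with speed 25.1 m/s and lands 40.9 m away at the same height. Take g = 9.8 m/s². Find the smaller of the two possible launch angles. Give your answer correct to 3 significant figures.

Level-ground range: R = v₀² sin(2θ)/g ⇒ sin 2θ = R g / v₀² = 40.9×9.8/25.1² = 0.6362.
2θ = arcsin(0.6362) = 39.51° or 180° − 39.51° = 140.49°.
So θ = 19.8° or θ = 70.2°.

19.8°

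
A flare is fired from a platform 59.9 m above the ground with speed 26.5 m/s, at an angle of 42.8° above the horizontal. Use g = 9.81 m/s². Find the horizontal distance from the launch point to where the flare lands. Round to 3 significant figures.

112 m

Components: v_x = 26.5 cos 42.8° = 19.44 m/s, v_y = 26.5 sin 42.8° = 18.01 m/s.
Vertical: 0 = 59.9 + 18.01 t − ½(9.81) t² ⇒ 4.905 t² − 18.01 t − 59.9 = 0.
t = [18.01 + √(324.4 + 1175)] / 9.810 = 5.783 s.
Horizontal: R = v_x · t = 19.44 × 5.783 = 112 m.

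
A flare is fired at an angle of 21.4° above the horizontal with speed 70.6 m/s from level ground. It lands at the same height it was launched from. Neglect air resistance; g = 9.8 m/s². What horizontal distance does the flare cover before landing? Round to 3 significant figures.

For level ground, R = v₀² sin(2θ) / g.
sin(2 × 21.4°) = sin 42.80° = 0.6794.
R = (70.6)² × 0.6794 / 9.8 = 346 m.

346 m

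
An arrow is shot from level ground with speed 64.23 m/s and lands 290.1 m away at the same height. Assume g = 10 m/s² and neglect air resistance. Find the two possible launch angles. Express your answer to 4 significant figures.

Level-ground range: R = v₀² sin(2θ)/g ⇒ sin 2θ = R g / v₀² = 290.1×10/64.23² = 0.7032.
2θ = arcsin(0.7032) = 44.684° or 180° − 44.684° = 135.316°.
So θ = 22.34° or θ = 67.66°.

22.34° and 67.66°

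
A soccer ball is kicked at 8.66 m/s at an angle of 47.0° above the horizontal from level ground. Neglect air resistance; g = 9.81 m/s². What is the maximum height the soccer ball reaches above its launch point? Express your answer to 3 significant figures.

Vertical component of launch velocity: v_y = 8.66 sin 47.0° = 6.334 m/s.
At the highest point the vertical velocity is zero, so v_y² = 2 g h_max.
h_max = (6.334)² / (2 × 9.81) = 40.12 / 19.62 = 2.04 m.

2.04 m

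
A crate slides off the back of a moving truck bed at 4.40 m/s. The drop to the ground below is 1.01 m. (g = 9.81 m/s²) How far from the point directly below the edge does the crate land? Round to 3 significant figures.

2.00 m

Initial vertical velocity is zero, so the fall time comes from h = ½ g t²: t = √(2 × 1.01 / 9.81) = 0.4538 s.
Horizontal motion is uniform at 4.40 m/s, so x = 4.40 × 0.4538 = 2.00 m.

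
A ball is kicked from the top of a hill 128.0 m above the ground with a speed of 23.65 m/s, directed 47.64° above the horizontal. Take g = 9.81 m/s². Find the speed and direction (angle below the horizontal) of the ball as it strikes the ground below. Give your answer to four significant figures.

v_x = 23.65 cos 47.64° = 15.935 m/s (constant).
|v_y| at impact = √((17.476)² + 2×9.81×128.0) = 53.073 m/s.
Speed = √(15.935² + 53.073²) = 55.41 m/s; angle = arctan(53.073/15.935) = 73.29° below horizontal.

55.41 m/s at 73.29° below the horizontal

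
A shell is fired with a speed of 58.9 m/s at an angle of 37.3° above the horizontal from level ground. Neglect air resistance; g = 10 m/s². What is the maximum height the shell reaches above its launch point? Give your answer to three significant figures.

Vertical component of launch velocity: v_y = 58.9 sin 37.3° = 35.69 m/s.
At the highest point the vertical velocity is zero, so v_y² = 2 g h_max.
h_max = (35.69)² / (2 × 10) = 1274 / 20.00 = 63.7 m.

63.7 m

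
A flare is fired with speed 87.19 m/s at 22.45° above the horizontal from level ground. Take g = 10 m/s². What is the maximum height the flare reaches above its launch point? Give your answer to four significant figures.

55.43 m

Vertical component of launch velocity: v_y = 87.19 sin 22.45° = 33.296 m/s.
At the highest point the vertical velocity is zero, so v_y² = 2 g h_max.
h_max = (33.296)² / (2 × 10) = 1108.6 / 20.00 = 55.43 m.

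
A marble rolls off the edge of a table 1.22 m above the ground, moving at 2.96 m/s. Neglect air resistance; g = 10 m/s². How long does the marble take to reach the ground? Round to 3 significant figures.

The horizontal speed doesn't affect the fall. With v_y0 = 0, h = ½ g t².
t = √(2 × 1.22 / 10) = √0.2440 = 0.494 s.

0.494 s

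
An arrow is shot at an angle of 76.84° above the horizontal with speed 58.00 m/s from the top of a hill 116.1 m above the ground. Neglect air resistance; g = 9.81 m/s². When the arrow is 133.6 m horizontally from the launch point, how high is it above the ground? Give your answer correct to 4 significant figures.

185.4 m

v_x = 58.00 cos 76.84° = 13.205 m/s, v_y0 = 58.00 sin 76.84° = 56.477 m/s.
Time to reach x = 133.6 m: t = x / v_x = 133.6 / 13.205 = 10.117 s.
y = 116.1 + v_y0 t − ½ g t² = 116.1 + 56.477×10.117 − 4.905×10.117² = 185.4 m.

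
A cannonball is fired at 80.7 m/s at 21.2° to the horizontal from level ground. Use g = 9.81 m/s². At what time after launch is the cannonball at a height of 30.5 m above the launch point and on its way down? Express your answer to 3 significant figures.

4.60 s

v_y0 = 80.7 sin 21.2° = 29.18 m/s.
Set y = v_y0 t − ½ g t² = 30.5: 4.905 t² − 29.18 t + 30.5 = 0.
t = [29.18 ± √(851.5 − 598.4)] / 9.81 = (29.18 ± 15.91) / 9.81, giving t = 1.35 s or t = 4.60 s.
On the way down corresponds to the larger root: t = 4.60 s.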